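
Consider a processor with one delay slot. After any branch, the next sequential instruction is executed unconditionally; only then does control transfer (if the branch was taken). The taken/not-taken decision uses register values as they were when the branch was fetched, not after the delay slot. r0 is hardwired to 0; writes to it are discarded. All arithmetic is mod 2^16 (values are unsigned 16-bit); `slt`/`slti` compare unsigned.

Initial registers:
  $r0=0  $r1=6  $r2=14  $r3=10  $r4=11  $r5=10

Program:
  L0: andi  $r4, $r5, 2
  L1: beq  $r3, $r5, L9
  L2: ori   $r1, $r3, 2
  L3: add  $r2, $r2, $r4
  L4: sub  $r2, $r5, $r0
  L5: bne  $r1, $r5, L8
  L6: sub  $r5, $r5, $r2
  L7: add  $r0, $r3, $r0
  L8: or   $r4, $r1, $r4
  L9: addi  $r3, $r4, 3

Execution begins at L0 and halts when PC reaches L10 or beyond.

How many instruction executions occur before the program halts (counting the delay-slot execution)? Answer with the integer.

  step pc=0: andi  $r4, $r5, 2  regs=(0,6,14,10,2,10)
  step pc=1: beq  $r3, $r5, L9  cond=T  regs=(0,6,14,10,2,10)
  step pc=2: ori   $r1, $r3, 2  regs=(0,10,14,10,2,10)
  step pc=9: addi  $r3, $r4, 3  regs=(0,10,14,5,2,10)

4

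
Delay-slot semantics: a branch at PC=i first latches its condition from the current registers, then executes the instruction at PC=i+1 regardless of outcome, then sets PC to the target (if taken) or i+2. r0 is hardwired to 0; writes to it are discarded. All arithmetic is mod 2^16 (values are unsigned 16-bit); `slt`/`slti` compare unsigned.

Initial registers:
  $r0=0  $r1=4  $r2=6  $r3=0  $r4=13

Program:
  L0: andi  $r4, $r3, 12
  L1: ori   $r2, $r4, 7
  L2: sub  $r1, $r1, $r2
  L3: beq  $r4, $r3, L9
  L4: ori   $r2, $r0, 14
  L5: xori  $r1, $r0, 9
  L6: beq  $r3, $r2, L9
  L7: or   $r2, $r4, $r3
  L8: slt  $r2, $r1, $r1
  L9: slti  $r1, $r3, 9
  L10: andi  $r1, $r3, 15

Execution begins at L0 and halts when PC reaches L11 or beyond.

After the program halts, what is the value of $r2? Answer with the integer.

14

  step pc=0: andi  $r4, $r3, 12  regs=(0,4,6,0,0)
  step pc=1: ori   $r2, $r4, 7  regs=(0,4,7,0,0)
  step pc=2: sub  $r1, $r1, $r2  regs=(0,65533,7,0,0)
  step pc=3: beq  $r4, $r3, L9  cond=T  regs=(0,65533,7,0,0)
  step pc=4: ori   $r2, $r0, 14  regs=(0,65533,14,0,0)
  step pc=9: slti  $r1, $r3, 9  regs=(0,1,14,0,0)
  step pc=10: andi  $r1, $r3, 15  regs=(0,0,14,0,0)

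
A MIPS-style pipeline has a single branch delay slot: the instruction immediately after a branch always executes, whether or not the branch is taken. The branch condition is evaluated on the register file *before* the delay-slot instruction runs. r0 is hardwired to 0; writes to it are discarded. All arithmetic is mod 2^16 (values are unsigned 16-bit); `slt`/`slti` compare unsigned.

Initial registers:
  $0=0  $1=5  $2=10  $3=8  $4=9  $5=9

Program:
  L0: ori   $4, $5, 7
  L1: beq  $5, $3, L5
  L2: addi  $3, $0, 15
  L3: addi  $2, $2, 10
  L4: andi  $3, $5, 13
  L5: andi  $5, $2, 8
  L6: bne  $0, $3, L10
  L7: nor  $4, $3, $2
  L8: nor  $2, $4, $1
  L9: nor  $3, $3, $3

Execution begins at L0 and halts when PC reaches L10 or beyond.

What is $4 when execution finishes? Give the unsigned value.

  step pc=0: ori   $4, $5, 7  regs=(0,5,10,8,15,9)
  step pc=1: beq  $5, $3, L5  cond=F  regs=(0,5,10,8,15,9)
  step pc=2: addi  $3, $0, 15  regs=(0,5,10,15,15,9)
  step pc=3: addi  $2, $2, 10  regs=(0,5,20,15,15,9)
  step pc=4: andi  $3, $5, 13  regs=(0,5,20,9,15,9)
  step pc=5: andi  $5, $2, 8  regs=(0,5,20,9,15,0)
  step pc=6: bne  $0, $3, L10  cond=T  regs=(0,5,20,9,15,0)
  step pc=7: nor  $4, $3, $2  regs=(0,5,20,9,65506,0)

65506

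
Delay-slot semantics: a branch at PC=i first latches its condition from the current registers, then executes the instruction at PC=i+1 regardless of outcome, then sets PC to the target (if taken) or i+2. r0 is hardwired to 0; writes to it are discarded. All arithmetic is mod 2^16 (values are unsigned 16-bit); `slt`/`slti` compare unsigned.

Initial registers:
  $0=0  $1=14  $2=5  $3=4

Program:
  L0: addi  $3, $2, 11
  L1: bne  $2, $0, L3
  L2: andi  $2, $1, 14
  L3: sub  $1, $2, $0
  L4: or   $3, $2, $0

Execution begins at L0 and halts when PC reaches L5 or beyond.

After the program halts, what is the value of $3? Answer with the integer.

14

  step pc=0: addi  $3, $2, 11  regs=(0,14,5,16)
  step pc=1: bne  $2, $0, L3  cond=T  regs=(0,14,5,16)
  step pc=2: andi  $2, $1, 14  regs=(0,14,14,16)
  step pc=3: sub  $1, $2, $0  regs=(0,14,14,16)
  step pc=4: or   $3, $2, $0  regs=(0,14,14,14)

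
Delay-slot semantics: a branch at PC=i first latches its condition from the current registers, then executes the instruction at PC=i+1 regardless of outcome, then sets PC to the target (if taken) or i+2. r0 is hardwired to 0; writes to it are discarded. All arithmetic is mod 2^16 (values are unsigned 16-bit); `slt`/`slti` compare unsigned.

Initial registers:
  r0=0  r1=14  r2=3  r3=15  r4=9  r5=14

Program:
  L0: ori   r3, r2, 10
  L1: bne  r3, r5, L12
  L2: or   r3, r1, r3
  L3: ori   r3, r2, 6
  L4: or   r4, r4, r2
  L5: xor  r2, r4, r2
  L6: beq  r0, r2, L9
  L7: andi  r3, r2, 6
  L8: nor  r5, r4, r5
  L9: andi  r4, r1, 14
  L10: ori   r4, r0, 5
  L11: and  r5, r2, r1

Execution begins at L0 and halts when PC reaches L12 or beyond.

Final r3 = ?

#0 ori   r3, r2, 10 ; 0/14/3/11/9/14
#1 bne  r3, r5, L12 ; 0/14/3/11/9/14 ; →target
#2 or   r3, r1, r3 ; 0/14/3/15/9/14

15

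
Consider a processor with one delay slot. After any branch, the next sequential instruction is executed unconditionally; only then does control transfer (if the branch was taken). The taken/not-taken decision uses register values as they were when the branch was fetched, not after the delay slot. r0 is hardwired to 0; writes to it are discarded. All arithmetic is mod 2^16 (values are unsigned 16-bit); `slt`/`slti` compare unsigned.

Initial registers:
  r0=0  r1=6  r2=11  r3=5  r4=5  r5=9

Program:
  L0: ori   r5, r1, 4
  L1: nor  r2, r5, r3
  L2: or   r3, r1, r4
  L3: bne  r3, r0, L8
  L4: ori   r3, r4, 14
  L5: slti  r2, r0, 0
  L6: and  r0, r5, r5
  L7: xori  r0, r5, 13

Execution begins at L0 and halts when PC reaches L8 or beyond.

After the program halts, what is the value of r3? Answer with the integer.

15

[0] ori   r5, r1, 4  →  {r0:0, r1:6, r2:11, r3:5, r4:5, r5:6}
[1] nor  r2, r5, r3  →  {r0:0, r1:6, r2:65528, r3:5, r4:5, r5:6}
[2] or   r3, r1, r4  →  {r0:0, r1:6, r2:65528, r3:7, r4:5, r5:6}
[3] bne  r3, r0, L8  →  {r0:0, r1:6, r2:65528, r3:7, r4:5, r5:6}  ⟨branch taken⟩
[4] ori   r3, r4, 14  →  {r0:0, r1:6, r2:65528, r3:15, r4:5, r5:6}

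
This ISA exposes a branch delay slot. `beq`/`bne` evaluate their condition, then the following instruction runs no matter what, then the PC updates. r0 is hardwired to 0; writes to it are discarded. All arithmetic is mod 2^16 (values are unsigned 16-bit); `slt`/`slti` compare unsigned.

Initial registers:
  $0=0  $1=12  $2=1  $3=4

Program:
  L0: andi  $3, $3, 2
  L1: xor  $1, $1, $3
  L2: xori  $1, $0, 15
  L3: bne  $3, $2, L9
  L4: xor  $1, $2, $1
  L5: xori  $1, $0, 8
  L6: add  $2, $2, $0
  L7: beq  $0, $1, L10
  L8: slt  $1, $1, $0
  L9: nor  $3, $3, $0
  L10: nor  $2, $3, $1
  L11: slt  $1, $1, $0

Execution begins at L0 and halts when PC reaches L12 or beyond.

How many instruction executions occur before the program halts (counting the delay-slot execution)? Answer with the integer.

8

#0 andi  $3, $3, 2 ; 0/12/1/0
#1 xor  $1, $1, $3 ; 0/12/1/0
#2 xori  $1, $0, 15 ; 0/15/1/0
#3 bne  $3, $2, L9 ; 0/15/1/0 ; →target
#4 xor  $1, $2, $1 ; 0/14/1/0
#9 nor  $3, $3, $0 ; 0/14/1/65535
#10 nor  $2, $3, $1 ; 0/14/0/65535
#11 slt  $1, $1, $0 ; 0/0/0/65535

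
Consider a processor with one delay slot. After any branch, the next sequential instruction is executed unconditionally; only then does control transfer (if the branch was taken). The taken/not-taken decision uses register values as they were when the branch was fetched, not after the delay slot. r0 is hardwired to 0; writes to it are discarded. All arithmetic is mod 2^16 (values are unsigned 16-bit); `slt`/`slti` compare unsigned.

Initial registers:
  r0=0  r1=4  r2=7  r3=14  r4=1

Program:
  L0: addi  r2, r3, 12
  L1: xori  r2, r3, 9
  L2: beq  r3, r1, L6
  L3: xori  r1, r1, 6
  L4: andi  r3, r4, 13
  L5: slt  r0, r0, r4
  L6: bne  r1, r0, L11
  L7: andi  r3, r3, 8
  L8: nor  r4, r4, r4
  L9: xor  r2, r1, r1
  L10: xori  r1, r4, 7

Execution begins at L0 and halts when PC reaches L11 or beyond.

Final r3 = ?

PC=0  addi  r2, r3, 12       | r0=0 r1=4 r2=26 r3=14 r4=1
PC=1  xori  r2, r3, 9        | r0=0 r1=4 r2=7 r3=14 r4=1
PC=2  beq  r3, r1, L6        | r0=0 r1=4 r2=7 r3=14 r4=1  [not taken]
PC=3  xori  r1, r1, 6        | r0=0 r1=2 r2=7 r3=14 r4=1
PC=4  andi  r3, r4, 13       | r0=0 r1=2 r2=7 r3=1 r4=1
PC=5  slt  r0, r0, r4        | r0=0 r1=2 r2=7 r3=1 r4=1
PC=6  bne  r1, r0, L11       | r0=0 r1=2 r2=7 r3=1 r4=1  [TAKEN]
PC=7  andi  r3, r3, 8        | r0=0 r1=2 r2=7 r3=0 r4=1

0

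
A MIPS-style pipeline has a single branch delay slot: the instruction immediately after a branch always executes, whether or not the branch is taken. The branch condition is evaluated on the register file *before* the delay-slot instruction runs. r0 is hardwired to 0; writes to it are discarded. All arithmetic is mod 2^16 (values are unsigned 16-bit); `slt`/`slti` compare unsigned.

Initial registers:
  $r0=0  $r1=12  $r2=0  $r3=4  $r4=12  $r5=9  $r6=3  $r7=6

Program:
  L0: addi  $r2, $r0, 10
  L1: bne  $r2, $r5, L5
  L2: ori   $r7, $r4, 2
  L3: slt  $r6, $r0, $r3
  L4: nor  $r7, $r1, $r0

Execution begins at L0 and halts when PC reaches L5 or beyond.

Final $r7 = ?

14

[0] addi  $r2, $r0, 10  →  {$r0:0, $r1:12, $r2:10, $r3:4, $r4:12, $r5:9, $r6:3, $r7:6}
[1] bne  $r2, $r5, L5  →  {$r0:0, $r1:12, $r2:10, $r3:4, $r4:12, $r5:9, $r6:3, $r7:6}  ⟨branch taken⟩
[2] ori   $r7, $r4, 2  →  {$r0:0, $r1:12, $r2:10, $r3:4, $r4:12, $r5:9, $r6:3, $r7:14}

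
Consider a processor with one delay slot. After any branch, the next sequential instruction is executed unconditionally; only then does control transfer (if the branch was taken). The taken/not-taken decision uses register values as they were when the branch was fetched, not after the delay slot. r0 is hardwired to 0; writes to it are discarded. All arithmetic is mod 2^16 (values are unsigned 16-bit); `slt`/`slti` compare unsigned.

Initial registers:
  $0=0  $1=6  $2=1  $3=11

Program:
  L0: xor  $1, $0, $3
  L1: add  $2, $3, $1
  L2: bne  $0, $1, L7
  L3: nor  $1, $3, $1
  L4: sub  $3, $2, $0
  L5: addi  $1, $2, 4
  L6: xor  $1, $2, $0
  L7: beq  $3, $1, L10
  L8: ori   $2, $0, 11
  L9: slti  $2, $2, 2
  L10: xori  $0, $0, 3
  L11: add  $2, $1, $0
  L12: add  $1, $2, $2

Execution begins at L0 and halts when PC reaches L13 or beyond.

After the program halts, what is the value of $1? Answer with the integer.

65512

#0 xor  $1, $0, $3 ; 0/11/1/11
#1 add  $2, $3, $1 ; 0/11/22/11
#2 bne  $0, $1, L7 ; 0/11/22/11 ; →target
#3 nor  $1, $3, $1 ; 0/65524/22/11
#7 beq  $3, $1, L10 ; 0/65524/22/11 ; →fallthru
#8 ori   $2, $0, 11 ; 0/65524/11/11
#9 slti  $2, $2, 2 ; 0/65524/0/11
#10 xori  $0, $0, 3 ; 0/65524/0/11
#11 add  $2, $1, $0 ; 0/65524/65524/11
#12 add  $1, $2, $2 ; 0/65512/65524/11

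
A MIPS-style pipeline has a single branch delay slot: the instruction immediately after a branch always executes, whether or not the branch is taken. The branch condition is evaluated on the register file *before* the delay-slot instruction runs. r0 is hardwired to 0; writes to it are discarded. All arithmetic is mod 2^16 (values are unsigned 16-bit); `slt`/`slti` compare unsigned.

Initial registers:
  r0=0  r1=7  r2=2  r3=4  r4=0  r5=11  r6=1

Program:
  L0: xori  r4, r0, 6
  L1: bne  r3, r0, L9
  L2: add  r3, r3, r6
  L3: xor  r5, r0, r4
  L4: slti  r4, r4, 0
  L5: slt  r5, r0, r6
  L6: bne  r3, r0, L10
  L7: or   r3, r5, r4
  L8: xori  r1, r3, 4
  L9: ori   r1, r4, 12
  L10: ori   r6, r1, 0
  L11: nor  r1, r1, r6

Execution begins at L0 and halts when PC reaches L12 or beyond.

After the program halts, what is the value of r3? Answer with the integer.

  step pc=0: xori  r4, r0, 6  regs=(0,7,2,4,6,11,1)
  step pc=1: bne  r3, r0, L9  cond=T  regs=(0,7,2,4,6,11,1)
  step pc=2: add  r3, r3, r6  regs=(0,7,2,5,6,11,1)
  step pc=9: ori   r1, r4, 12  regs=(0,14,2,5,6,11,1)
  step pc=10: ori   r6, r1, 0  regs=(0,14,2,5,6,11,14)
  step pc=11: nor  r1, r1, r6  regs=(0,65521,2,5,6,11,14)

5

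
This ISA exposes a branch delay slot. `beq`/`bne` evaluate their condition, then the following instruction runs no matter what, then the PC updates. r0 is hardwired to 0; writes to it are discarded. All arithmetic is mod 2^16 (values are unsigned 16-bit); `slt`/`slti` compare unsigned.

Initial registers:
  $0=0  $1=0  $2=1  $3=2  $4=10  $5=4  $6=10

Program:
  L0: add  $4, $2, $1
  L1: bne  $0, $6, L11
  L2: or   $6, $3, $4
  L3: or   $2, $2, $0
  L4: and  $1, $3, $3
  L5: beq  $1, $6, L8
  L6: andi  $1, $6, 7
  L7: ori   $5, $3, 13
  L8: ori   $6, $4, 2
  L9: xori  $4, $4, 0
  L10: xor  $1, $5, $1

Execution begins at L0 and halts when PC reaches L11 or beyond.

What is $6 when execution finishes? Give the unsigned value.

  step pc=0: add  $4, $2, $1  regs=(0,0,1,2,1,4,10)
  step pc=1: bne  $0, $6, L11  cond=T  regs=(0,0,1,2,1,4,10)
  step pc=2: or   $6, $3, $4  regs=(0,0,1,2,1,4,3)

3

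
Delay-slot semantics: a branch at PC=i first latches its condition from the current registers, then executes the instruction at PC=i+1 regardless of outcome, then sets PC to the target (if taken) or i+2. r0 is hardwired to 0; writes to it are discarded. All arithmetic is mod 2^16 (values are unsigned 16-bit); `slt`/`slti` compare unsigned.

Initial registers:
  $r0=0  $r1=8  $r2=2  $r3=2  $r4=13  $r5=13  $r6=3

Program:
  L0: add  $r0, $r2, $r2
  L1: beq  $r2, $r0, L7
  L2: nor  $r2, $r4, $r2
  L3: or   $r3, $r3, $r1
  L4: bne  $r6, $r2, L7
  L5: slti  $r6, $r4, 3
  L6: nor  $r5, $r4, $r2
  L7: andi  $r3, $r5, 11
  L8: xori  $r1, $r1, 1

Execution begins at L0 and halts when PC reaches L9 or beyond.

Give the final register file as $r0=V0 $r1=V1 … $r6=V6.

$r0=0 $r1=9 $r2=65520 $r3=9 $r4=13 $r5=13 $r6=0

PC=0  add  $r0, $r2, $r2     | $r0=0 $r1=8 $r2=2 $r3=2 $r4=13 $r5=13 $r6=3
PC=1  beq  $r2, $r0, L7      | $r0=0 $r1=8 $r2=2 $r3=2 $r4=13 $r5=13 $r6=3  [not taken]
PC=2  nor  $r2, $r4, $r2     | $r0=0 $r1=8 $r2=65520 $r3=2 $r4=13 $r5=13 $r6=3
PC=3  or   $r3, $r3, $r1     | $r0=0 $r1=8 $r2=65520 $r3=10 $r4=13 $r5=13 $r6=3
PC=4  bne  $r6, $r2, L7      | $r0=0 $r1=8 $r2=65520 $r3=10 $r4=13 $r5=13 $r6=3  [TAKEN]
PC=5  slti  $r6, $r4, 3      | $r0=0 $r1=8 $r2=65520 $r3=10 $r4=13 $r5=13 $r6=0
PC=7  andi  $r3, $r5, 11     | $r0=0 $r1=8 $r2=65520 $r3=9 $r4=13 $r5=13 $r6=0
PC=8  xori  $r1, $r1, 1      | $r0=0 $r1=9 $r2=65520 $r3=9 $r4=13 $r5=13 $r6=0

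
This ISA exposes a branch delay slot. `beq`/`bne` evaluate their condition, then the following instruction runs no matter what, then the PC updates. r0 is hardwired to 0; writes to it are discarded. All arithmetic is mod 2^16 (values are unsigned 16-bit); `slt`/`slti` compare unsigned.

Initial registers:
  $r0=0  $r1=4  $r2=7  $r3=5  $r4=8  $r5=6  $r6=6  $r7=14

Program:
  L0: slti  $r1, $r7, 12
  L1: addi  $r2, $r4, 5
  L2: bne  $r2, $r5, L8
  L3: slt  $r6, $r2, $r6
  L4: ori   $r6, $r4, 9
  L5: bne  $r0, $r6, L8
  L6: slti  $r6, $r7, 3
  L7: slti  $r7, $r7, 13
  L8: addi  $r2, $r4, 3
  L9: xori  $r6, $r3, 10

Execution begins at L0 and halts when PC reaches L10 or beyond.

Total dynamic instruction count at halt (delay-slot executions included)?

PC=0  slti  $r1, $r7, 12     | $r0=0 $r1=0 $r2=7 $r3=5 $r4=8 $r5=6 $r6=6 $r7=14
PC=1  addi  $r2, $r4, 5      | $r0=0 $r1=0 $r2=13 $r3=5 $r4=8 $r5=6 $r6=6 $r7=14
PC=2  bne  $r2, $r5, L8      | $r0=0 $r1=0 $r2=13 $r3=5 $r4=8 $r5=6 $r6=6 $r7=14  [TAKEN]
PC=3  slt  $r6, $r2, $r6     | $r0=0 $r1=0 $r2=13 $r3=5 $r4=8 $r5=6 $r6=0 $r7=14
PC=8  addi  $r2, $r4, 3      | $r0=0 $r1=0 $r2=11 $r3=5 $r4=8 $r5=6 $r6=0 $r7=14
PC=9  xori  $r6, $r3, 10     | $r0=0 $r1=0 $r2=11 $r3=5 $r4=8 $r5=6 $r6=15 $r7=14

6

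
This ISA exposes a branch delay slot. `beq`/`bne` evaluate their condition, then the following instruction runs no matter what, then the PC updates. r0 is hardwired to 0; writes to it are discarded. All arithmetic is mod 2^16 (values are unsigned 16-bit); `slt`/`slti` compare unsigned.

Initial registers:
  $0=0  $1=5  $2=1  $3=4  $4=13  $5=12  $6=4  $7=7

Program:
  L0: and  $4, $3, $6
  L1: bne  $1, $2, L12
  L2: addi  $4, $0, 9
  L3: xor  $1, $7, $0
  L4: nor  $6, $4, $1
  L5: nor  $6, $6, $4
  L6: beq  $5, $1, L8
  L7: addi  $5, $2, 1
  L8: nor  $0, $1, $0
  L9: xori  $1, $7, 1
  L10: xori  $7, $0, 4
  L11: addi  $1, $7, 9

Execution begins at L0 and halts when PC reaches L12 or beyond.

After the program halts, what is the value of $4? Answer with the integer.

9

  step pc=0: and  $4, $3, $6  regs=(0,5,1,4,4,12,4,7)
  step pc=1: bne  $1, $2, L12  cond=T  regs=(0,5,1,4,4,12,4,7)
  step pc=2: addi  $4, $0, 9  regs=(0,5,1,4,9,12,4,7)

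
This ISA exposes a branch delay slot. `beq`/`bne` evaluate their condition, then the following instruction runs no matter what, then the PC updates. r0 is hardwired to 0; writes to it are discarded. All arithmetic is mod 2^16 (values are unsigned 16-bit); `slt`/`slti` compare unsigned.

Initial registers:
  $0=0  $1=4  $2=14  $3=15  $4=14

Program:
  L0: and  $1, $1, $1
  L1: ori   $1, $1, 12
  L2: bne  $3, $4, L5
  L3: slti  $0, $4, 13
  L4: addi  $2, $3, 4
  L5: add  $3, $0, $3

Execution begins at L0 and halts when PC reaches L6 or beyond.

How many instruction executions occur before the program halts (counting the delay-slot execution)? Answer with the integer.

5

  step pc=0: and  $1, $1, $1  regs=(0,4,14,15,14)
  step pc=1: ori   $1, $1, 12  regs=(0,12,14,15,14)
  step pc=2: bne  $3, $4, L5  cond=T  regs=(0,12,14,15,14)
  step pc=3: slti  $0, $4, 13  regs=(0,12,14,15,14)
  step pc=5: add  $3, $0, $3  regs=(0,12,14,15,14)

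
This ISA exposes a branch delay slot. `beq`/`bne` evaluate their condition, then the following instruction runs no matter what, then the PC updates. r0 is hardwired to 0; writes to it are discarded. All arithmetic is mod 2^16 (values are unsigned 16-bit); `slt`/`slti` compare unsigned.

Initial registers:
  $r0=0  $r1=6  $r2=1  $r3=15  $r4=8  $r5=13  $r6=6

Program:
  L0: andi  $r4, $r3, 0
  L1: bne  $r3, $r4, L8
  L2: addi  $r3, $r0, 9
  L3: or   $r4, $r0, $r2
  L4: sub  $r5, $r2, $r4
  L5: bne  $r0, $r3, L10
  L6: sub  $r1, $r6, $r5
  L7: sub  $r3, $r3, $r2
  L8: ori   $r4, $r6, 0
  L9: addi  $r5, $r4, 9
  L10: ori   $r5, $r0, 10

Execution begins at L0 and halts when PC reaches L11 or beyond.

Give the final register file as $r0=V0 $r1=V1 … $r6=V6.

$r0=0 $r1=6 $r2=1 $r3=9 $r4=6 $r5=10 $r6=6

PC=0  andi  $r4, $r3, 0      | $r0=0 $r1=6 $r2=1 $r3=15 $r4=0 $r5=13 $r6=6
PC=1  bne  $r3, $r4, L8      | $r0=0 $r1=6 $r2=1 $r3=15 $r4=0 $r5=13 $r6=6  [TAKEN]
PC=2  addi  $r3, $r0, 9      | $r0=0 $r1=6 $r2=1 $r3=9 $r4=0 $r5=13 $r6=6
PC=8  ori   $r4, $r6, 0      | $r0=0 $r1=6 $r2=1 $r3=9 $r4=6 $r5=13 $r6=6
PC=9  addi  $r5, $r4, 9      | $r0=0 $r1=6 $r2=1 $r3=9 $r4=6 $r5=15 $r6=6
PC=10 ori   $r5, $r0, 10     | $r0=0 $r1=6 $r2=1 $r3=9 $r4=6 $r5=10 $r6=6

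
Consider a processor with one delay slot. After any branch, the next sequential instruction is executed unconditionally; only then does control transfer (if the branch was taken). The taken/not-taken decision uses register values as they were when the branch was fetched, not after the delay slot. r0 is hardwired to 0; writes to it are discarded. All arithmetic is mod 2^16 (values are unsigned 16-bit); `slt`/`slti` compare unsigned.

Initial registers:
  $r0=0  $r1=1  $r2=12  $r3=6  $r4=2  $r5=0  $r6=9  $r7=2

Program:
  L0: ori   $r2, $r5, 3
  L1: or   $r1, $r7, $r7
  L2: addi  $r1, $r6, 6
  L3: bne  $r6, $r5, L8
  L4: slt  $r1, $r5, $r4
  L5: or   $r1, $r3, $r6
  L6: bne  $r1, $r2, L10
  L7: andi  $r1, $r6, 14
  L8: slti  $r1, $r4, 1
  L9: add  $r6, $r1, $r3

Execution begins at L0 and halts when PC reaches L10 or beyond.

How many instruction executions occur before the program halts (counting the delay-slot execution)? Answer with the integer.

7

  step pc=0: ori   $r2, $r5, 3  regs=(0,1,3,6,2,0,9,2)
  step pc=1: or   $r1, $r7, $r7  regs=(0,2,3,6,2,0,9,2)
  step pc=2: addi  $r1, $r6, 6  regs=(0,15,3,6,2,0,9,2)
  step pc=3: bne  $r6, $r5, L8  cond=T  regs=(0,15,3,6,2,0,9,2)
  step pc=4: slt  $r1, $r5, $r4  regs=(0,1,3,6,2,0,9,2)
  step pc=8: slti  $r1, $r4, 1  regs=(0,0,3,6,2,0,9,2)
  step pc=9: add  $r6, $r1, $r3  regs=(0,0,3,6,2,0,6,2)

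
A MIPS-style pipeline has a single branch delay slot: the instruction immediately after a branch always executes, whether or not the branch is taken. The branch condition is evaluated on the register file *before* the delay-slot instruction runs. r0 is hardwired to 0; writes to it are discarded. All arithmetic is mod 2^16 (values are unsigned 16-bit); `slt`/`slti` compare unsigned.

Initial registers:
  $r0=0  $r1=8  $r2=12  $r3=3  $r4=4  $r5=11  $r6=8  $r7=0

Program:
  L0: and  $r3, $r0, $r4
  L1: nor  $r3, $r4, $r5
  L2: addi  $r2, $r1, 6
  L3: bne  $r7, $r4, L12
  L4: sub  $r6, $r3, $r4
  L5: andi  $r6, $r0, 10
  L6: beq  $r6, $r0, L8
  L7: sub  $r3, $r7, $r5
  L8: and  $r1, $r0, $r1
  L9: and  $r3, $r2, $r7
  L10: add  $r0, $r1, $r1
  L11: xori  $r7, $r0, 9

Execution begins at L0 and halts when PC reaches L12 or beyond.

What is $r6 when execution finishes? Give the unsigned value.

65516

PC=0  and  $r3, $r0, $r4     | $r0=0 $r1=8 $r2=12 $r3=0 $r4=4 $r5=11 $r6=8 $r7=0
PC=1  nor  $r3, $r4, $r5     | $r0=0 $r1=8 $r2=12 $r3=65520 $r4=4 $r5=11 $r6=8 $r7=0
PC=2  addi  $r2, $r1, 6      | $r0=0 $r1=8 $r2=14 $r3=65520 $r4=4 $r5=11 $r6=8 $r7=0
PC=3  bne  $r7, $r4, L12     | $r0=0 $r1=8 $r2=14 $r3=65520 $r4=4 $r5=11 $r6=8 $r7=0  [TAKEN]
PC=4  sub  $r6, $r3, $r4     | $r0=0 $r1=8 $r2=14 $r3=65520 $r4=4 $r5=11 $r6=65516 $r7=0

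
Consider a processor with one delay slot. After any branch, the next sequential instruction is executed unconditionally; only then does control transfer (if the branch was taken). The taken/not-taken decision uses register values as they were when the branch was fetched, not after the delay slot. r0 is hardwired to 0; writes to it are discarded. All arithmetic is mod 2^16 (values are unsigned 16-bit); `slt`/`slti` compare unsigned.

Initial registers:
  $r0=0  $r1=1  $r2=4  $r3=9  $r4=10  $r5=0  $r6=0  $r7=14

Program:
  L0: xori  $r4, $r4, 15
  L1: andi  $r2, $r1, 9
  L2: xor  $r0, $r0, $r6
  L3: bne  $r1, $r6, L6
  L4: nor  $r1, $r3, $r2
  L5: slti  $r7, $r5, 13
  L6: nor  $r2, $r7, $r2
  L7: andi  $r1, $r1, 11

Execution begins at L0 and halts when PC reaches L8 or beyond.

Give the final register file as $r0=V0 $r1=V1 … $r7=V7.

$r0=0 $r1=2 $r2=65520 $r3=9 $r4=5 $r5=0 $r6=0 $r7=14

#0 xori  $r4, $r4, 15 ; 0/1/4/9/5/0/0/14
#1 andi  $r2, $r1, 9 ; 0/1/1/9/5/0/0/14
#2 xor  $r0, $r0, $r6 ; 0/1/1/9/5/0/0/14
#3 bne  $r1, $r6, L6 ; 0/1/1/9/5/0/0/14 ; →target
#4 nor  $r1, $r3, $r2 ; 0/65526/1/9/5/0/0/14
#6 nor  $r2, $r7, $r2 ; 0/65526/65520/9/5/0/0/14
#7 andi  $r1, $r1, 11 ; 0/2/65520/9/5/0/0/14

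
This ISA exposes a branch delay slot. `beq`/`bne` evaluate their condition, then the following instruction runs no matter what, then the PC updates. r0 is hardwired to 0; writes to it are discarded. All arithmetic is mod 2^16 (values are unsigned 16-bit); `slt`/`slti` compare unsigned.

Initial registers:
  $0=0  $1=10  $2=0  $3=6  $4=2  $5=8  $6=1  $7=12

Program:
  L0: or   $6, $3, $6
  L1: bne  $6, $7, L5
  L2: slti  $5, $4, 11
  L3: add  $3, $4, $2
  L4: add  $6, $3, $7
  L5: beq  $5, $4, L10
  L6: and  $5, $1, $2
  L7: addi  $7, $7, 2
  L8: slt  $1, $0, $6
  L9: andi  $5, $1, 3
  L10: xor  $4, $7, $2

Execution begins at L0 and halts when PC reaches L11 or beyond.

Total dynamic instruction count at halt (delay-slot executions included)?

[0] or   $6, $3, $6  →  {$0:0, $1:10, $2:0, $3:6, $4:2, $5:8, $6:7, $7:12}
[1] bne  $6, $7, L5  →  {$0:0, $1:10, $2:0, $3:6, $4:2, $5:8, $6:7, $7:12}  ⟨branch taken⟩
[2] slti  $5, $4, 11  →  {$0:0, $1:10, $2:0, $3:6, $4:2, $5:1, $6:7, $7:12}
[5] beq  $5, $4, L10  →  {$0:0, $1:10, $2:0, $3:6, $4:2, $5:1, $6:7, $7:12}  ⟨branch fallthrough⟩
[6] and  $5, $1, $2  →  {$0:0, $1:10, $2:0, $3:6, $4:2, $5:0, $6:7, $7:12}
[7] addi  $7, $7, 2  →  {$0:0, $1:10, $2:0, $3:6, $4:2, $5:0, $6:7, $7:14}
[8] slt  $1, $0, $6  →  {$0:0, $1:1, $2:0, $3:6, $4:2, $5:0, $6:7, $7:14}
[9] andi  $5, $1, 3  →  {$0:0, $1:1, $2:0, $3:6, $4:2, $5:1, $6:7, $7:14}
[10] xor  $4, $7, $2  →  {$0:0, $1:1, $2:0, $3:6, $4:14, $5:1, $6:7, $7:14}

9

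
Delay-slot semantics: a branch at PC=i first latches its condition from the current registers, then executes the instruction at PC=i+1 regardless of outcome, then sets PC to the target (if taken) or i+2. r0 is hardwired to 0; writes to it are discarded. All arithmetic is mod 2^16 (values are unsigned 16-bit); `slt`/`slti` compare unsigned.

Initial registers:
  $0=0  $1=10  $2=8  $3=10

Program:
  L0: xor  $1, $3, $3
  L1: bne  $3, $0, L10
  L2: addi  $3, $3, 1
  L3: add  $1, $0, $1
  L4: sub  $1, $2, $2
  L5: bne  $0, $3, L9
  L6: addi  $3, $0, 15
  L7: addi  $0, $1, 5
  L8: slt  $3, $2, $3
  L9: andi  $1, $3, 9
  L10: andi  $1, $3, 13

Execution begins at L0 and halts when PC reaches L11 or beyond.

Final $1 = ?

9

#0 xor  $1, $3, $3 ; 0/0/8/10
#1 bne  $3, $0, L10 ; 0/0/8/10 ; →target
#2 addi  $3, $3, 1 ; 0/0/8/11
#10 andi  $1, $3, 13 ; 0/9/8/11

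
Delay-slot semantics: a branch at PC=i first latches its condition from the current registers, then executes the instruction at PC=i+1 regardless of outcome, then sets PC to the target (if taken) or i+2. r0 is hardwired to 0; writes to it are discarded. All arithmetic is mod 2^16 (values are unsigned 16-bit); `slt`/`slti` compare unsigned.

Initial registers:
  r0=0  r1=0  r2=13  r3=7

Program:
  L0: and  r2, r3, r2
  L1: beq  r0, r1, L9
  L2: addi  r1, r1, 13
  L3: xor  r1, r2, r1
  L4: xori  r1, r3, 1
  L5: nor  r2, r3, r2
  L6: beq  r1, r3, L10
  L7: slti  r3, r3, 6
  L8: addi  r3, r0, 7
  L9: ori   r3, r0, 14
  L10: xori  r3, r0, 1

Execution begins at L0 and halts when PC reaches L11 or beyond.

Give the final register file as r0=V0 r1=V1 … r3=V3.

[0] and  r2, r3, r2  →  {r0:0, r1:0, r2:5, r3:7}
[1] beq  r0, r1, L9  →  {r0:0, r1:0, r2:5, r3:7}  ⟨branch taken⟩
[2] addi  r1, r1, 13  →  {r0:0, r1:13, r2:5, r3:7}
[9] ori   r3, r0, 14  →  {r0:0, r1:13, r2:5, r3:14}
[10] xori  r3, r0, 1  →  {r0:0, r1:13, r2:5, r3:1}

r0=0 r1=13 r2=5 r3=1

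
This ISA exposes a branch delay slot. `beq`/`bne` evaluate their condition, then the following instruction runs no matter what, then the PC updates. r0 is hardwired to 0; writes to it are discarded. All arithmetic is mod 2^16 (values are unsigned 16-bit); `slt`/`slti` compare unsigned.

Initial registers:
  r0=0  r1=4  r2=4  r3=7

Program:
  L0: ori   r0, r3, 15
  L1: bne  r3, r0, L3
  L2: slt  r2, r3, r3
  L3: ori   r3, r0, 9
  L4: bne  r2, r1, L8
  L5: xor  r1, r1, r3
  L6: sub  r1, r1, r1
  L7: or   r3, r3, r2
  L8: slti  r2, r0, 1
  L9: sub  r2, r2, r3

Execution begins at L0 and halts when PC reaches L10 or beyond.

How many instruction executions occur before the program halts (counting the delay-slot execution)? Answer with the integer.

8

PC=0  ori   r0, r3, 15       | r0=0 r1=4 r2=4 r3=7
PC=1  bne  r3, r0, L3        | r0=0 r1=4 r2=4 r3=7  [TAKEN]
PC=2  slt  r2, r3, r3        | r0=0 r1=4 r2=0 r3=7
PC=3  ori   r3, r0, 9        | r0=0 r1=4 r2=0 r3=9
PC=4  bne  r2, r1, L8        | r0=0 r1=4 r2=0 r3=9  [TAKEN]
PC=5  xor  r1, r1, r3        | r0=0 r1=13 r2=0 r3=9
PC=8  slti  r2, r0, 1        | r0=0 r1=13 r2=1 r3=9
PC=9  sub  r2, r2, r3        | r0=0 r1=13 r2=65528 r3=9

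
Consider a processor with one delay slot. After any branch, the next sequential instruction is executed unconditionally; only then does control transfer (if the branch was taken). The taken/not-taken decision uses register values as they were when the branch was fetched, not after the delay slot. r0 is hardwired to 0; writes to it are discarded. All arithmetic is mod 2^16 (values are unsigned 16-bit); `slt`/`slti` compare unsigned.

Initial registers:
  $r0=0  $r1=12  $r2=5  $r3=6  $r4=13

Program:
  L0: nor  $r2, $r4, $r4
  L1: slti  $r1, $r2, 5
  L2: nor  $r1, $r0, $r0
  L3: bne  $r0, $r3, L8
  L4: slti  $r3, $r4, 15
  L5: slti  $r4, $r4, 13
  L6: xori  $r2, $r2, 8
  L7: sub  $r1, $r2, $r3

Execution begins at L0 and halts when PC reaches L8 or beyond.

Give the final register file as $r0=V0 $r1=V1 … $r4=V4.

PC=0  nor  $r2, $r4, $r4     | $r0=0 $r1=12 $r2=65522 $r3=6 $r4=13
PC=1  slti  $r1, $r2, 5      | $r0=0 $r1=0 $r2=65522 $r3=6 $r4=13
PC=2  nor  $r1, $r0, $r0     | $r0=0 $r1=65535 $r2=65522 $r3=6 $r4=13
PC=3  bne  $r0, $r3, L8      | $r0=0 $r1=65535 $r2=65522 $r3=6 $r4=13  [TAKEN]
PC=4  slti  $r3, $r4, 15     | $r0=0 $r1=65535 $r2=65522 $r3=1 $r4=13

$r0=0 $r1=65535 $r2=65522 $r3=1 $r4=13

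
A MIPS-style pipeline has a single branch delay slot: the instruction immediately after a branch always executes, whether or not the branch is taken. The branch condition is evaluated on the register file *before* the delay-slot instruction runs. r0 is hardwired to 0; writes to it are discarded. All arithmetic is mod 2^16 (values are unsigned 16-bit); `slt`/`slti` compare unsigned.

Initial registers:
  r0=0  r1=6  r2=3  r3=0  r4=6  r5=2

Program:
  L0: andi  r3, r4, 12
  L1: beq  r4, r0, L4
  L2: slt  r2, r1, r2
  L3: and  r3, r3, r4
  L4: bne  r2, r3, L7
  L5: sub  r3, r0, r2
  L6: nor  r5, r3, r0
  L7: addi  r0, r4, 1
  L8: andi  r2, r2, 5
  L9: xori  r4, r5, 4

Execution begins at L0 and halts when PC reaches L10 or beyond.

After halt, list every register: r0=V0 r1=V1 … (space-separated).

r0=0 r1=6 r2=0 r3=0 r4=6 r5=2

#0 andi  r3, r4, 12 ; 0/6/3/4/6/2
#1 beq  r4, r0, L4 ; 0/6/3/4/6/2 ; →fallthru
#2 slt  r2, r1, r2 ; 0/6/0/4/6/2
#3 and  r3, r3, r4 ; 0/6/0/4/6/2
#4 bne  r2, r3, L7 ; 0/6/0/4/6/2 ; →target
#5 sub  r3, r0, r2 ; 0/6/0/0/6/2
#7 addi  r0, r4, 1 ; 0/6/0/0/6/2
#8 andi  r2, r2, 5 ; 0/6/0/0/6/2
#9 xori  r4, r5, 4 ; 0/6/0/0/6/2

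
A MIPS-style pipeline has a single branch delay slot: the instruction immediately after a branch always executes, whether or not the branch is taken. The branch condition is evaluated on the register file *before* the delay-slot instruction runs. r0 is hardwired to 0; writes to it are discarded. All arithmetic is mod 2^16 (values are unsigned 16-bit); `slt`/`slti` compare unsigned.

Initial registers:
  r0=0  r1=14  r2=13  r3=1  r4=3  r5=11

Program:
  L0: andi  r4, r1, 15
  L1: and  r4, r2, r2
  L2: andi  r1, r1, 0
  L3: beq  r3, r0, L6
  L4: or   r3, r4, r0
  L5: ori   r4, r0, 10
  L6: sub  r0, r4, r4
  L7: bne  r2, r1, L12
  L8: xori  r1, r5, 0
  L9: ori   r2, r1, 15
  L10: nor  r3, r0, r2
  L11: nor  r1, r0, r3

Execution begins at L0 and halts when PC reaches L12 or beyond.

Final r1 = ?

#0 andi  r4, r1, 15 ; 0/14/13/1/14/11
#1 and  r4, r2, r2 ; 0/14/13/1/13/11
#2 andi  r1, r1, 0 ; 0/0/13/1/13/11
#3 beq  r3, r0, L6 ; 0/0/13/1/13/11 ; →fallthru
#4 or   r3, r4, r0 ; 0/0/13/13/13/11
#5 ori   r4, r0, 10 ; 0/0/13/13/10/11
#6 sub  r0, r4, r4 ; 0/0/13/13/10/11
#7 bne  r2, r1, L12 ; 0/0/13/13/10/11 ; →target
#8 xori  r1, r5, 0 ; 0/11/13/13/10/11

11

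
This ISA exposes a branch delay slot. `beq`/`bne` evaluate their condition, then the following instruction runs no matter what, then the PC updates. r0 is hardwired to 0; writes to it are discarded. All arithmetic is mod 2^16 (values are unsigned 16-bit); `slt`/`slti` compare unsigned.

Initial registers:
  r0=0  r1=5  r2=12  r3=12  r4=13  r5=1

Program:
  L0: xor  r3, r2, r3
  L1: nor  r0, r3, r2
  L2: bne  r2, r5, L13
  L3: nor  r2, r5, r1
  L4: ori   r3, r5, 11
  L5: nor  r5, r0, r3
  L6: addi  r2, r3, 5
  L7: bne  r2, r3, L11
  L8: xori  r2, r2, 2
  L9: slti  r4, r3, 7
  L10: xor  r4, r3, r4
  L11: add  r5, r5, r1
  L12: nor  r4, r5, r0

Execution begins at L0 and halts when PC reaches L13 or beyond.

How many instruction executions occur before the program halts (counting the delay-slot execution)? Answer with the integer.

4

#0 xor  r3, r2, r3 ; 0/5/12/0/13/1
#1 nor  r0, r3, r2 ; 0/5/12/0/13/1
#2 bne  r2, r5, L13 ; 0/5/12/0/13/1 ; →target
#3 nor  r2, r5, r1 ; 0/5/65530/0/13/1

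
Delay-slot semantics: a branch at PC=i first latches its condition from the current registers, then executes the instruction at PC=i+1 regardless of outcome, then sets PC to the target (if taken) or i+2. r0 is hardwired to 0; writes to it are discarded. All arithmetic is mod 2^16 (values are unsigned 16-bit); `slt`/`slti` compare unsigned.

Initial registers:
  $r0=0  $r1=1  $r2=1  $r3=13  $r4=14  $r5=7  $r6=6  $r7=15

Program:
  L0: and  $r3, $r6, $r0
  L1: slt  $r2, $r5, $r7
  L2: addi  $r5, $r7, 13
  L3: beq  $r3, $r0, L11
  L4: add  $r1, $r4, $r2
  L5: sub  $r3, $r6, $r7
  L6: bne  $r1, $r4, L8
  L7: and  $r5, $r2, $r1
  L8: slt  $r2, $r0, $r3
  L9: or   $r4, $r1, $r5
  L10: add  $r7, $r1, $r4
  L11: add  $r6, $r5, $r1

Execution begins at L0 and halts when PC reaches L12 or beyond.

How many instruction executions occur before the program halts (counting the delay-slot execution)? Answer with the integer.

#0 and  $r3, $r6, $r0 ; 0/1/1/0/14/7/6/15
#1 slt  $r2, $r5, $r7 ; 0/1/1/0/14/7/6/15
#2 addi  $r5, $r7, 13 ; 0/1/1/0/14/28/6/15
#3 beq  $r3, $r0, L11 ; 0/1/1/0/14/28/6/15 ; →target
#4 add  $r1, $r4, $r2 ; 0/15/1/0/14/28/6/15
#11 add  $r6, $r5, $r1 ; 0/15/1/0/14/28/43/15

6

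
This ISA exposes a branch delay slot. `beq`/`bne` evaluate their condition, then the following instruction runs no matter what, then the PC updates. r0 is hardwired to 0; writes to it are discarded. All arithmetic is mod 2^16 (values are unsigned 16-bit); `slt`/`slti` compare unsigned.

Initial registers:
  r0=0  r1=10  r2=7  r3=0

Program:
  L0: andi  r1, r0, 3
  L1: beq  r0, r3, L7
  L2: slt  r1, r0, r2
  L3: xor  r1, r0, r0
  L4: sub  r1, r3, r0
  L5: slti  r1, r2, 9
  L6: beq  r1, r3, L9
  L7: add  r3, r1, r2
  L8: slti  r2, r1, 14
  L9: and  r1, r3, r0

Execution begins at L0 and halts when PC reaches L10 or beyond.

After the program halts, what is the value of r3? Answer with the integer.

8

PC=0  andi  r1, r0, 3        | r0=0 r1=0 r2=7 r3=0
PC=1  beq  r0, r3, L7        | r0=0 r1=0 r2=7 r3=0  [TAKEN]
PC=2  slt  r1, r0, r2        | r0=0 r1=1 r2=7 r3=0
PC=7  add  r3, r1, r2        | r0=0 r1=1 r2=7 r3=8
PC=8  slti  r2, r1, 14       | r0=0 r1=1 r2=1 r3=8
PC=9  and  r1, r3, r0        | r0=0 r1=0 r2=1 r3=8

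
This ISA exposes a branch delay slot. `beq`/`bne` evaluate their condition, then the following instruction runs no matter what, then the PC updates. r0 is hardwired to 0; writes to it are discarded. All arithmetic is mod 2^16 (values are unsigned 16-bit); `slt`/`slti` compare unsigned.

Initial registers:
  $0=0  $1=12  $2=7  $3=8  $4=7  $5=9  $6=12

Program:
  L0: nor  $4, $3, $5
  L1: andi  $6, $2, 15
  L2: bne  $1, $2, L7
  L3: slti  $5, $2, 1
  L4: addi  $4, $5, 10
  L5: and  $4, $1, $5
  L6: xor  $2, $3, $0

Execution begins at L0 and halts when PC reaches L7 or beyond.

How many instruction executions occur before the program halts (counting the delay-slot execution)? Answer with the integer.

4

[0] nor  $4, $3, $5  →  {$0:0, $1:12, $2:7, $3:8, $4:65526, $5:9, $6:12}
[1] andi  $6, $2, 15  →  {$0:0, $1:12, $2:7, $3:8, $4:65526, $5:9, $6:7}
[2] bne  $1, $2, L7  →  {$0:0, $1:12, $2:7, $3:8, $4:65526, $5:9, $6:7}  ⟨branch taken⟩
[3] slti  $5, $2, 1  →  {$0:0, $1:12, $2:7, $3:8, $4:65526, $5:0, $6:7}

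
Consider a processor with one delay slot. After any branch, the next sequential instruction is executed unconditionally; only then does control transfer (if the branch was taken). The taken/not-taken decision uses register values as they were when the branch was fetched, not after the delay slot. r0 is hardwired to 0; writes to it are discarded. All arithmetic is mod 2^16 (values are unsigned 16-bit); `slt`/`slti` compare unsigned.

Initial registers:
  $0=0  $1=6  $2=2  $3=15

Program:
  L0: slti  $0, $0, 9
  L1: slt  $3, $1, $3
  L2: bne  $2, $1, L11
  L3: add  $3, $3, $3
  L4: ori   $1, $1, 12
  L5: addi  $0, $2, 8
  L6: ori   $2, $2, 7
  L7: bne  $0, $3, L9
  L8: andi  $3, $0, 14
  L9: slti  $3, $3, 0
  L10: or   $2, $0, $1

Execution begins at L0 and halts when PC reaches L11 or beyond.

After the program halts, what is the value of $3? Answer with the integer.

2

PC=0  slti  $0, $0, 9        | $0=0 $1=6 $2=2 $3=15
PC=1  slt  $3, $1, $3        | $0=0 $1=6 $2=2 $3=1
PC=2  bne  $2, $1, L11       | $0=0 $1=6 $2=2 $3=1  [TAKEN]
PC=3  add  $3, $3, $3        | $0=0 $1=6 $2=2 $3=2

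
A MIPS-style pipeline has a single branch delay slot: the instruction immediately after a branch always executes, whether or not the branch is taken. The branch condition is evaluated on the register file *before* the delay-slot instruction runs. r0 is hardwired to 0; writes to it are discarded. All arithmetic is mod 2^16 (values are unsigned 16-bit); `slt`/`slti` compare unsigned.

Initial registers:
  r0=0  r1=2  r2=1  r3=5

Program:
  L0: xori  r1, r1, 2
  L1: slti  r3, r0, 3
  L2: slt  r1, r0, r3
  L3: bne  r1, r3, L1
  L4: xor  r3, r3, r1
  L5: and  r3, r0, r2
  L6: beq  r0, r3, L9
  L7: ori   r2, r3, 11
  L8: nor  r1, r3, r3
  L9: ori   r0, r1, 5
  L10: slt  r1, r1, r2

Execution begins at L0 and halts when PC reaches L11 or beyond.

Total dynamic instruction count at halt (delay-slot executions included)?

#0 xori  r1, r1, 2 ; 0/0/1/5
#1 slti  r3, r0, 3 ; 0/0/1/1
#2 slt  r1, r0, r3 ; 0/1/1/1
#3 bne  r1, r3, L1 ; 0/1/1/1 ; →fallthru
#4 xor  r3, r3, r1 ; 0/1/1/0
#5 and  r3, r0, r2 ; 0/1/1/0
#6 beq  r0, r3, L9 ; 0/1/1/0 ; →target
#7 ori   r2, r3, 11 ; 0/1/11/0
#9 ori   r0, r1, 5 ; 0/1/11/0
#10 slt  r1, r1, r2 ; 0/1/11/0

10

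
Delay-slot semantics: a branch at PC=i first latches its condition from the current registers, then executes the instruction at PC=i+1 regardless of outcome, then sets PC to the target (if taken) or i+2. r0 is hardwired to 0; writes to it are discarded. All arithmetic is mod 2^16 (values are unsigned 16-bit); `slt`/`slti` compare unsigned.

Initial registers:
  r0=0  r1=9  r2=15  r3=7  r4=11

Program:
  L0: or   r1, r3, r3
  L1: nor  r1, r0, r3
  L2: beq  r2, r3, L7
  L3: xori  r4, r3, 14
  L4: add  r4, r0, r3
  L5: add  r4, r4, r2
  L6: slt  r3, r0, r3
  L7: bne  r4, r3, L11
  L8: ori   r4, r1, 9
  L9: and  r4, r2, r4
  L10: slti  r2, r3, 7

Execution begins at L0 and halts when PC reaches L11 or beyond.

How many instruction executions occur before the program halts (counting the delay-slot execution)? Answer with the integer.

  step pc=0: or   r1, r3, r3  regs=(0,7,15,7,11)
  step pc=1: nor  r1, r0, r3  regs=(0,65528,15,7,11)
  step pc=2: beq  r2, r3, L7  cond=F  regs=(0,65528,15,7,11)
  step pc=3: xori  r4, r3, 14  regs=(0,65528,15,7,9)
  step pc=4: add  r4, r0, r3  regs=(0,65528,15,7,7)
  step pc=5: add  r4, r4, r2  regs=(0,65528,15,7,22)
  step pc=6: slt  r3, r0, r3  regs=(0,65528,15,1,22)
  step pc=7: bne  r4, r3, L11  cond=T  regs=(0,65528,15,1,22)
  step pc=8: ori   r4, r1, 9  regs=(0,65528,15,1,65529)

9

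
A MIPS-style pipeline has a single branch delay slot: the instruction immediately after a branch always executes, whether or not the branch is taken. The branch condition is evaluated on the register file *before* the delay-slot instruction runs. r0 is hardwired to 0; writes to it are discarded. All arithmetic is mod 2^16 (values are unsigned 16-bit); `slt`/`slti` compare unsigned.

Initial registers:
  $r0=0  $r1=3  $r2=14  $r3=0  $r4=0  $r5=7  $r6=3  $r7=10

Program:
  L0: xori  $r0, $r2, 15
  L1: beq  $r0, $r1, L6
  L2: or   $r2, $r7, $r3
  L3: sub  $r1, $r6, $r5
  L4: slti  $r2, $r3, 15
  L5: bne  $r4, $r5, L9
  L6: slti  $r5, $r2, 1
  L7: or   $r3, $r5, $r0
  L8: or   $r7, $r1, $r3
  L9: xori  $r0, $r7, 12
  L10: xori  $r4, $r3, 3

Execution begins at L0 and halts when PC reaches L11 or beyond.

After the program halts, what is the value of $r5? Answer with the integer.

0

#0 xori  $r0, $r2, 15 ; 0/3/14/0/0/7/3/10
#1 beq  $r0, $r1, L6 ; 0/3/14/0/0/7/3/10 ; →fallthru
#2 or   $r2, $r7, $r3 ; 0/3/10/0/0/7/3/10
#3 sub  $r1, $r6, $r5 ; 0/65532/10/0/0/7/3/10
#4 slti  $r2, $r3, 15 ; 0/65532/1/0/0/7/3/10
#5 bne  $r4, $r5, L9 ; 0/65532/1/0/0/7/3/10 ; →target
#6 slti  $r5, $r2, 1 ; 0/65532/1/0/0/0/3/10
#9 xori  $r0, $r7, 12 ; 0/65532/1/0/0/0/3/10
#10 xori  $r4, $r3, 3 ; 0/65532/1/0/3/0/3/10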